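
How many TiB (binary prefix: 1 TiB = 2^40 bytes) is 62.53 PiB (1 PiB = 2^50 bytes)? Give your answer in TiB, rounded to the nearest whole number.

62.53 PiB × 1,125,899,906,842,624 bytes/PiB = 70,402,521,174,869,278.72 bytes
1 TiB = 2^40 bytes = 1,099,511,627,776 bytes
70,402,521,174,869,278.72 / 1,099,511,627,776 = 64,031 TiB

64,031 TiB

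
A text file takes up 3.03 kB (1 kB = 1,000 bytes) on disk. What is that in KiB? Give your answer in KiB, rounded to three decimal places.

2.959 KiB

3.03 kB × 1,000 bytes/kB = 3,030 bytes
1 KiB = 2^10 bytes = 1,024 bytes
3,030 / 1,024 = 2.959 KiB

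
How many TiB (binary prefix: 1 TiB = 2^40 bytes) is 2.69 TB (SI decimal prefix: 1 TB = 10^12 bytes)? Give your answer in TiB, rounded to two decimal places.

2.69 TB × 1,000,000,000,000 bytes/TB = 2,690,000,000,000 bytes
1 TiB = 1,099,511,627,776 bytes
2,690,000,000,000 / 1,099,511,627,776 = 2.45 TiB

2.45 TiB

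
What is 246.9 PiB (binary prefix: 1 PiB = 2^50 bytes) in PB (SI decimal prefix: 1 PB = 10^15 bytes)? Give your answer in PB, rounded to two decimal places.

277.98 PB

246.9 PiB = 246.9 × 2^50 bytes = 277,984,686,999,443,865.6 bytes
1 PB = 10^15 bytes = 1,000,000,000,000,000 bytes
277,984,686,999,443,865.6 / 1,000,000,000,000,000 = 277.98 PB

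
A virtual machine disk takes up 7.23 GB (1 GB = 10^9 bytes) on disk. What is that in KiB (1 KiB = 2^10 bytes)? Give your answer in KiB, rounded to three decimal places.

7,060,546.875 KiB

7.23 GB = 7.23 × 10^9 bytes = 7,230,000,000 bytes
1 KiB = 1,024 bytes
7,230,000,000 / 1,024 = 7,060,546.875 KiB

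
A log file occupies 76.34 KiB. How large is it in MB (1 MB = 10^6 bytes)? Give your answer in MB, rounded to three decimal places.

76.34 KiB = 76.34 × 2^10 bytes = 78,172.16 bytes
1 MB = 1,000,000 bytes
78,172.16 / 1,000,000 = 0.078 MB

0.078 MB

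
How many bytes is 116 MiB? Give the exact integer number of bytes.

116 × 1,048,576 = 121,634,816 bytes  (1 MiB = 2^20 bytes)

121,634,816 bytes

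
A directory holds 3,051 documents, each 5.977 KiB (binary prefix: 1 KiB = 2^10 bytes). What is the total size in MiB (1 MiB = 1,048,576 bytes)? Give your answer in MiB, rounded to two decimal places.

17.81 MiB

Total = 3,051 × 5.977 KiB = 18235.827 KiB
= 18235.827 × 1,024 bytes = 18,673,486.848 bytes
1 MiB = 1,048,576 bytes
18,673,486.848 / 1,048,576 = 17.81 MiB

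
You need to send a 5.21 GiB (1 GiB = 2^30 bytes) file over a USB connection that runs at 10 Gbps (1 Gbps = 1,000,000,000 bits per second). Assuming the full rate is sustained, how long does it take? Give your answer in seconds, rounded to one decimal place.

4.5 seconds

5.21 GiB = 5,594,194,903.04 bytes = 44,753,559,224.32 bits
10 Gbps = 10,000,000,000 bits/s
time = 44,753,559,224.32 / 10,000,000,000 = 4.5 s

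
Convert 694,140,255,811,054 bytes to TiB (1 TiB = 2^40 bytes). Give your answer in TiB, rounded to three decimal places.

694,140,255,811,054 bytes given.
1 TiB = 1,099,511,627,776 bytes
694,140,255,811,054 / 1,099,511,627,776 = 631.317 TiB

631.317 TiB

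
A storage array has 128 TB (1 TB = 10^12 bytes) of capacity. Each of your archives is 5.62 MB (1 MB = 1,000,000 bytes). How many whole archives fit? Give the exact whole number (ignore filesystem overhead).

22,775,800

Capacity: 128 TB = 128,000,000,000,000 bytes
Per item: 5.62 MB = 5,620,000 bytes
⌊128,000,000,000,000 / 5,620,000⌋ = 22,775,800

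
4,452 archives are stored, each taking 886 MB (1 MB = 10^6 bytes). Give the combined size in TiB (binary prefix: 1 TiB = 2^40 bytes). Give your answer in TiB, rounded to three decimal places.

Total = 4,452 × 886 MB = 3,944,472 MB
= 3,944,472 × 1,000,000 bytes = 3,944,472,000,000 bytes
1 TiB = 1,099,511,627,776 bytes
3,944,472,000,000 / 1,099,511,627,776 = 3.587 TiB

3.587 TiB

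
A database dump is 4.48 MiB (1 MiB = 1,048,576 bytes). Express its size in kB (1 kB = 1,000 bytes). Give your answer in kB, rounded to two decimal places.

4.48 MiB × 1,048,576 bytes/MiB = 4,697,620.48 bytes
1 kB = 10^3 bytes = 1,000 bytes
4,697,620.48 / 1,000 = 4,697.62 kB

4,697.62 kB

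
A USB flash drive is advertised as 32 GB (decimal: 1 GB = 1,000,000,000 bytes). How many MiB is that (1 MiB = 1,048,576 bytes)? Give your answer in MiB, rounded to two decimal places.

30,517.58 MiB

32 GB = 32 × 10^9 bytes = 32,000,000,000 bytes
1 MiB = 2^20 bytes = 1,048,576 bytes
32,000,000,000 / 1,048,576 = 30,517.58 MiB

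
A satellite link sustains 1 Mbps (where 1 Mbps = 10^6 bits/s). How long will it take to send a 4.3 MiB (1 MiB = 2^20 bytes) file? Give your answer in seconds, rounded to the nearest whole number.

4.3 MiB = 4,508,876.8 bytes = 36,071,014.4 bits
1 Mbps = 1,000,000 bits/s
time = 36,071,014.4 / 1,000,000 = 36 s

36 seconds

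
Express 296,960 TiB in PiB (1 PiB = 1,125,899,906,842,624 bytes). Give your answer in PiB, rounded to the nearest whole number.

296,960 TiB = 296,960 × 2^40 bytes = 326,510,972,984,360,960 bytes
1 PiB = 2^50 bytes = 1,125,899,906,842,624 bytes
326,510,972,984,360,960 / 1,125,899,906,842,624 = 290 PiB

290 PiB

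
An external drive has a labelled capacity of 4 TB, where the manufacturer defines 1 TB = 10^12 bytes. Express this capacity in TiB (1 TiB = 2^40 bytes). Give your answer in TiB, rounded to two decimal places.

3.64 TiB

4 TB = 4 × 10^12 bytes = 4,000,000,000,000 bytes
1 TiB = 2^40 bytes = 1,099,511,627,776 bytes
4,000,000,000,000 / 1,099,511,627,776 = 3.64 TiB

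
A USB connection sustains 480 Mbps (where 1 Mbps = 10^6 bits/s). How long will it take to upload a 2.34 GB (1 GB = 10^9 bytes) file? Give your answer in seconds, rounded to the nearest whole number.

2.34 GB = 2,340,000,000 bytes = 18,720,000,000 bits
480 Mbps = 480,000,000 bits/s
time = 18,720,000,000 / 480,000,000 = 39 s

39 seconds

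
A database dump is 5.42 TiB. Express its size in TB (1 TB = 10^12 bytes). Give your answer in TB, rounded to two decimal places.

5.96 TB

5.42 TiB × 1,099,511,627,776 bytes/TiB = 5,959,353,022,545.92 bytes
1 TB = 10^12 bytes = 1,000,000,000,000 bytes
5,959,353,022,545.92 / 1,000,000,000,000 = 5.96 TB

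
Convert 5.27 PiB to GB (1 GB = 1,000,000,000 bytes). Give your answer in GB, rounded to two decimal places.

5.27 PiB × 1,125,899,906,842,624 bytes/PiB = 5,933,492,509,060,628.48 bytes
1 GB = 1,000,000,000 bytes
5,933,492,509,060,628.48 / 1,000,000,000 = 5,933,492.51 GB

5,933,492.51 GB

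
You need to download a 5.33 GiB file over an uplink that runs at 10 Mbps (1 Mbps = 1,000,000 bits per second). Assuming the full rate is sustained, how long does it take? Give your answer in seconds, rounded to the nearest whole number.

4,578 seconds

5.33 GiB = 5,723,043,921.92 bytes = 45,784,351,375.36 bits
10 Mbps = 10,000,000 bits/s
time = 45,784,351,375.36 / 10,000,000 = 4,578 s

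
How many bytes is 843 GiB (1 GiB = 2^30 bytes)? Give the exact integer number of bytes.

905,164,357,632 bytes

843 × 1,073,741,824 = 905,164,357,632 bytes  (1 GiB = 2^30 bytes)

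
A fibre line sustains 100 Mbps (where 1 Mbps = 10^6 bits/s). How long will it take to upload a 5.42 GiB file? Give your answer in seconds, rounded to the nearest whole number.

466 seconds

5.42 GiB = 5,819,680,686.08 bytes = 46,557,445,488.64 bits
100 Mbps = 100,000,000 bits/s
time = 46,557,445,488.64 / 100,000,000 = 466 s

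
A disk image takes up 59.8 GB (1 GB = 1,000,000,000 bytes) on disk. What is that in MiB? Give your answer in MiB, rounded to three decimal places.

59.8 GB × 1,000,000,000 bytes/GB = 59,800,000,000 bytes
1 MiB = 1,048,576 bytes
59,800,000,000 / 1,048,576 = 57,029.724 MiB

57,029.724 MiB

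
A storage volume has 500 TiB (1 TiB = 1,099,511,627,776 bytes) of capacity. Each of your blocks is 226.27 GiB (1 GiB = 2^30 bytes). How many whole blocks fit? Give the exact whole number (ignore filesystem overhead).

2,262

Capacity: 500 TiB = 549,755,813,888,000 bytes
Per item: 226.27 GiB = 242,955,562,516.48 bytes
⌊549,755,813,888,000 / 242,955,562,516.48⌋ = 2,262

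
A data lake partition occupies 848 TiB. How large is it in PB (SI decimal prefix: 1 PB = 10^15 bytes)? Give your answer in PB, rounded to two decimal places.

848 TiB × 1,099,511,627,776 bytes/TiB = 932,385,860,354,048 bytes
1 PB = 10^15 bytes = 1,000,000,000,000,000 bytes
932,385,860,354,048 / 1,000,000,000,000,000 = 0.93 PB

0.93 PB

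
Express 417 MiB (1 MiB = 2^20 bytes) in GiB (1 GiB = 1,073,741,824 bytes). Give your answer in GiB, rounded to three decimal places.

417 MiB × 1,048,576 bytes/MiB = 437,256,192 bytes
1 GiB = 2^30 bytes = 1,073,741,824 bytes
437,256,192 / 1,073,741,824 = 0.407 GiB

0.407 GiB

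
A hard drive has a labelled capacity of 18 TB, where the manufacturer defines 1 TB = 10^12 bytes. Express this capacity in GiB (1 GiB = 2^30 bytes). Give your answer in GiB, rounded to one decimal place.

18 TB = 18 × 10^12 bytes = 18,000,000,000,000 bytes
1 GiB = 2^30 bytes = 1,073,741,824 bytes
18,000,000,000,000 / 1,073,741,824 = 16,763.8 GiB

16,763.8 GiB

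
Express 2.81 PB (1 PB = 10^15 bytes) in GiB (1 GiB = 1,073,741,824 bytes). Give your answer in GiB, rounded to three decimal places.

2,617,016.435 GiB

2.81 PB × 1,000,000,000,000,000 bytes/PB = 2,810,000,000,000,000 bytes
1 GiB = 1,073,741,824 bytes
2,810,000,000,000,000 / 1,073,741,824 = 2,617,016.435 GiB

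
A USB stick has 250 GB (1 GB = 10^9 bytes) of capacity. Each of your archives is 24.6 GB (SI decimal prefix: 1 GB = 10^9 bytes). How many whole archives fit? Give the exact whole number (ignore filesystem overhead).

10

Capacity: 250 GB = 250,000,000,000 bytes
Per item: 24.6 GB = 24,600,000,000 bytes
⌊250,000,000,000 / 24,600,000,000⌋ = 10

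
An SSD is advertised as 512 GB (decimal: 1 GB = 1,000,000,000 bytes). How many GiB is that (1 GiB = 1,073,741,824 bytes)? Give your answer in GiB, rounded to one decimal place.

512 GB × 1,000,000,000 bytes/GB = 512,000,000,000 bytes
1 GiB = 2^30 bytes = 1,073,741,824 bytes
512,000,000,000 / 1,073,741,824 = 476.8 GiB

476.8 GiB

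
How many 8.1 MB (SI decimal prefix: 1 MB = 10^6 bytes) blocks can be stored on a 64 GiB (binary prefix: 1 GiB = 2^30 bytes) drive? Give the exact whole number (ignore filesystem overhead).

Capacity: 64 GiB = 68,719,476,736 bytes
Per item: 8.1 MB = 8,100,000 bytes
⌊68,719,476,736 / 8,100,000⌋ = 8,483

8,483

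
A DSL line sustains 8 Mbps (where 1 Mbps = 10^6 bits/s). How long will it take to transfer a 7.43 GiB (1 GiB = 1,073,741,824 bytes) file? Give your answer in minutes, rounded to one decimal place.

7.43 GiB = 7,977,901,752.32 bytes = 63,823,214,018.56 bits
8 Mbps = 8,000,000 bits/s
time = 63,823,214,018.56 / 8,000,000 = 7,977.90 s
7,977.90 s / 60 = 133.0 minutes

133.0 minutes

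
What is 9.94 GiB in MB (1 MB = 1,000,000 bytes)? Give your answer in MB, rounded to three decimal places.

10,672.994 MB

9.94 GiB = 9.94 × 2^30 bytes = 10,672,993,730.56 bytes
1 MB = 1,000,000 bytes
10,672,993,730.56 / 1,000,000 = 10,672.994 MB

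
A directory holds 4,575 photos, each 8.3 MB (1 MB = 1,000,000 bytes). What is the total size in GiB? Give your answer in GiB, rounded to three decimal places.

Total = 4,575 × 8.3 MB = 37972.5 MB
= 37972.5 × 1,000,000 bytes = 37,972,500,000 bytes
1 GiB = 1,073,741,824 bytes
37,972,500,000 / 1,073,741,824 = 35.365 GiB

35.365 GiB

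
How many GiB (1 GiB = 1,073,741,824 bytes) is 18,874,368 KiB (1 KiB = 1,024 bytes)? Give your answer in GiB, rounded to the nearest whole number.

18 GiB

18,874,368 KiB × 1,024 bytes/KiB = 19,327,352,832 bytes
1 GiB = 1,073,741,824 bytes
19,327,352,832 / 1,073,741,824 = 18 GiB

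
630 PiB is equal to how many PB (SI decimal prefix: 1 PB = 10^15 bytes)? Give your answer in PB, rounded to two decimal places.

630 PiB = 630 × 2^50 bytes = 709,316,941,310,853,120 bytes
1 PB = 1,000,000,000,000,000 bytes
709,316,941,310,853,120 / 1,000,000,000,000,000 = 709.32 PB

709.32 PB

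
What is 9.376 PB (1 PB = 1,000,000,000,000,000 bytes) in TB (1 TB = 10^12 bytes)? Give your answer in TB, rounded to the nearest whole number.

9,376 TB

9.376 PB × 1,000,000,000,000,000 bytes/PB = 9,376,000,000,000,000 bytes
1 TB = 1,000,000,000,000 bytes
9,376,000,000,000,000 / 1,000,000,000,000 = 9,376 TB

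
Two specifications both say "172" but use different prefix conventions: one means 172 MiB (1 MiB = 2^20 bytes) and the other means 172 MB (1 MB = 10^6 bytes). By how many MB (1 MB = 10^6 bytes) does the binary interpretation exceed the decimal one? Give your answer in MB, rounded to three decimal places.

8.355 MB

172 MiB = 172 × 1,048,576 = 180,355,072 bytes
172 MB = 172 × 1,000,000 = 172,000,000 bytes
difference = 8,355,072 bytes
8,355,072 / 1,000,000 = 8.355 MB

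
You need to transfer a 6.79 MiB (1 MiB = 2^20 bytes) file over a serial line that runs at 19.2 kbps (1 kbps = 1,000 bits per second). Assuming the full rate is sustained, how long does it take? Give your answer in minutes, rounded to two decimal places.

6.79 MiB = 7,119,831.04 bytes = 56,958,648.32 bits
19.2 kbps = 19,200 bits/s
time = 56,958,648.32 / 19,200 = 2,966.596 s
2,966.596 s / 60 = 49.44 minutes

49.44 minutes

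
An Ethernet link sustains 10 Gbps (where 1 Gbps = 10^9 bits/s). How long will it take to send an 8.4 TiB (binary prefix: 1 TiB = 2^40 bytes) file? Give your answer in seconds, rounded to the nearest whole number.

7,389 seconds

8.4 TiB = 9,235,897,673,318.4 bytes = 73,887,181,386,547.2 bits
10 Gbps = 10,000,000,000 bits/s
time = 73,887,181,386,547.2 / 10,000,000,000 = 7,389 s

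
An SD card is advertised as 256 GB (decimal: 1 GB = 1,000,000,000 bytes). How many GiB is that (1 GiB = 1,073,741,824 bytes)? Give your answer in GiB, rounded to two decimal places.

256 GB × 1,000,000,000 bytes/GB = 256,000,000,000 bytes
1 GiB = 1,073,741,824 bytes
256,000,000,000 / 1,073,741,824 = 238.42 GiB

238.42 GiB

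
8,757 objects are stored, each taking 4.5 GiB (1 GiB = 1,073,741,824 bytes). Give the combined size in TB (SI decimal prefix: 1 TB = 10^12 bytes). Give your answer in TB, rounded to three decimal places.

42.312 TB

Total = 8,757 × 4.5 GiB = 39406.5 GiB
= 39406.5 × 1,073,741,824 bytes = 42,312,407,187,456 bytes
1 TB = 1,000,000,000,000 bytes
42,312,407,187,456 / 1,000,000,000,000 = 42.312 TB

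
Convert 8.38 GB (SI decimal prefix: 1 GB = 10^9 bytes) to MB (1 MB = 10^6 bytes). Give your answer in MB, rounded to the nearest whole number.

8,380 MB

8.38 GB = 8.38 × 10^9 bytes = 8,380,000,000 bytes
1 MB = 10^6 bytes = 1,000,000 bytes
8,380,000,000 / 1,000,000 = 8,380 MB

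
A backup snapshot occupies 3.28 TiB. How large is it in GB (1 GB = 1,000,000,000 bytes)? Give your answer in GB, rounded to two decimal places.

3.28 TiB × 1,099,511,627,776 bytes/TiB = 3,606,398,139,105.28 bytes
1 GB = 1,000,000,000 bytes
3,606,398,139,105.28 / 1,000,000,000 = 3,606.40 GB

3,606.40 GB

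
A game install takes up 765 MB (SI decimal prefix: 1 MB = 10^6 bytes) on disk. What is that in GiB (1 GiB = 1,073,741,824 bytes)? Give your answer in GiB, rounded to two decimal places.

765 MB × 1,000,000 bytes/MB = 765,000,000 bytes
1 GiB = 2^30 bytes = 1,073,741,824 bytes
765,000,000 / 1,073,741,824 = 0.71 GiB

0.71 GiB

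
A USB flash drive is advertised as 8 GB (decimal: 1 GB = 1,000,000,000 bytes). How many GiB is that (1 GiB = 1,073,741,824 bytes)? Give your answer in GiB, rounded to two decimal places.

7.45 GiB

8 GB × 1,000,000,000 bytes/GB = 8,000,000,000 bytes
1 GiB = 1,073,741,824 bytes
8,000,000,000 / 1,073,741,824 = 7.45 GiB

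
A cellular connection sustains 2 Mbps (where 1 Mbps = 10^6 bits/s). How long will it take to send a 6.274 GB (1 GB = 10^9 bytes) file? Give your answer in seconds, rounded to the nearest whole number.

25,096 seconds

6.274 GB = 6,274,000,000 bytes = 50,192,000,000 bits
2 Mbps = 2,000,000 bits/s
time = 50,192,000,000 / 2,000,000 = 25,096 s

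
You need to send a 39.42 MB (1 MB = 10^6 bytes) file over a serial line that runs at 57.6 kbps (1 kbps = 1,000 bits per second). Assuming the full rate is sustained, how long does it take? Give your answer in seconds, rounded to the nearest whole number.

39.42 MB = 39,420,000 bytes = 315,360,000 bits
57.6 kbps = 57,600 bits/s
time = 315,360,000 / 57,600 = 5,475 s

5,475 seconds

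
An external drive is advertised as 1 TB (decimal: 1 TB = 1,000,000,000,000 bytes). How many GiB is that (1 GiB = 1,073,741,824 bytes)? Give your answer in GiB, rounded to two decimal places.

931.32 GiB

1 TB = 1 × 10^12 bytes = 1,000,000,000,000 bytes
1 GiB = 1,073,741,824 bytes
1,000,000,000,000 / 1,073,741,824 = 931.32 GiB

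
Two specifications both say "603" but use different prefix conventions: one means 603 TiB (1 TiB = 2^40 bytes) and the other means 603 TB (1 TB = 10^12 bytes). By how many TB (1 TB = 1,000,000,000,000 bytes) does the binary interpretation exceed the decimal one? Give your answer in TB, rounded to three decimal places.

603 TiB = 603 × 1,099,511,627,776 = 663,005,511,548,928 bytes
603 TB = 603 × 1,000,000,000,000 = 603,000,000,000,000 bytes
difference = 60,005,511,548,928 bytes
60,005,511,548,928 / 1,000,000,000,000 = 60.006 TB

60.006 TB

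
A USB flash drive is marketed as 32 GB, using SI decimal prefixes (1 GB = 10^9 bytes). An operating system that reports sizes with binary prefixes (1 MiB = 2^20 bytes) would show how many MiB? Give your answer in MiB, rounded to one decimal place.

32 GB = 32 × 10^9 bytes = 32,000,000,000 bytes
1 MiB = 1,048,576 bytes
32,000,000,000 / 1,048,576 = 30,517.6 MiB

30,517.6 MiB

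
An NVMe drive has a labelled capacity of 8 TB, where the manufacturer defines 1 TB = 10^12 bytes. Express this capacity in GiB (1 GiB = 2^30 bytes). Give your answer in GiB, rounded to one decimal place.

8 TB = 8 × 10^12 bytes = 8,000,000,000,000 bytes
1 GiB = 2^30 bytes = 1,073,741,824 bytes
8,000,000,000,000 / 1,073,741,824 = 7,450.6 GiB

7,450.6 GiB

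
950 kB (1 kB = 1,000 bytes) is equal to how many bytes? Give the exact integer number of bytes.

950,000 bytes

950 × 1,000 = 950,000 bytes  (1 kB = 10^3 bytes)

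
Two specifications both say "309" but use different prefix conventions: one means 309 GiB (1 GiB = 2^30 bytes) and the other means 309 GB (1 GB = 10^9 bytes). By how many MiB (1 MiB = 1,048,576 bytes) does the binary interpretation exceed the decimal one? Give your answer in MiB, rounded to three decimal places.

309 GiB = 309 × 1,073,741,824 = 331,786,223,616 bytes
309 GB = 309 × 1,000,000,000 = 309,000,000,000 bytes
difference = 22,786,223,616 bytes
22,786,223,616 / 1,048,576 = 21,730.636 MiB

21,730.636 MiB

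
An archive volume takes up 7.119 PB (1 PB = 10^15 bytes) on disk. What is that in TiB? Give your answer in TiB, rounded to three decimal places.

6,474.693 TiB

7.119 PB = 7.119 × 10^15 bytes = 7,119,000,000,000,000 bytes
1 TiB = 2^40 bytes = 1,099,511,627,776 bytes
7,119,000,000,000,000 / 1,099,511,627,776 = 6,474.693 TiB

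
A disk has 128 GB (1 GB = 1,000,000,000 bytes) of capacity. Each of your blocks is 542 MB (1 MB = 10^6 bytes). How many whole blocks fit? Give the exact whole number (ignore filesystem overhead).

Capacity: 128 GB = 128,000,000,000 bytes
Per item: 542 MB = 542,000,000 bytes
⌊128,000,000,000 / 542,000,000⌋ = 236

236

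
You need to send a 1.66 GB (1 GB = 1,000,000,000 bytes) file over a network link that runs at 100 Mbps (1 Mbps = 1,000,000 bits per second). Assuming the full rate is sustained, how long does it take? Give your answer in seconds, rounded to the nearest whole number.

1.66 GB = 1,660,000,000 bytes = 13,280,000,000 bits
100 Mbps = 100,000,000 bits/s
time = 13,280,000,000 / 100,000,000 = 133 s

133 seconds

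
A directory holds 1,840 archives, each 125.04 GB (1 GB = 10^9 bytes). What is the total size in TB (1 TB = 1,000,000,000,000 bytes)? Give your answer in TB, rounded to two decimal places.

Total = 1,840 × 125.04 GB = 230073.6 GB
= 230073.6 × 1,000,000,000 bytes = 230,073,600,000,000 bytes
1 TB = 1,000,000,000,000 bytes
230,073,600,000,000 / 1,000,000,000,000 = 230.07 TB

230.07 TB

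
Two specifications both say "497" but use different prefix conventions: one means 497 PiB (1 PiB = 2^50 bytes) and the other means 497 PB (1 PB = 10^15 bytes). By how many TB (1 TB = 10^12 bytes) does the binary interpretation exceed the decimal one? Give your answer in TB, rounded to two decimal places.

497 PiB = 497 × 1,125,899,906,842,624 = 559,572,253,700,784,128 bytes
497 PB = 497 × 1,000,000,000,000,000 = 497,000,000,000,000,000 bytes
difference = 62,572,253,700,784,128 bytes
62,572,253,700,784,128 / 1,000,000,000,000 = 62,572.25 TB

62,572.25 TB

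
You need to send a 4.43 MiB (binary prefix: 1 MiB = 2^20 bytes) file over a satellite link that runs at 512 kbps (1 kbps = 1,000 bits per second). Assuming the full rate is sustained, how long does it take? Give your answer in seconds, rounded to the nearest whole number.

4.43 MiB = 4,645,191.68 bytes = 37,161,533.44 bits
512 kbps = 512,000 bits/s
time = 37,161,533.44 / 512,000 = 73 s

73 seconds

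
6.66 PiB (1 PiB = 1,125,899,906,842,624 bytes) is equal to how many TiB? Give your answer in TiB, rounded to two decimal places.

6,819.84 TiB

6.66 PiB × 1,125,899,906,842,624 bytes/PiB = 7,498,493,379,571,875.84 bytes
1 TiB = 2^40 bytes = 1,099,511,627,776 bytes
7,498,493,379,571,875.84 / 1,099,511,627,776 = 6,819.84 TiB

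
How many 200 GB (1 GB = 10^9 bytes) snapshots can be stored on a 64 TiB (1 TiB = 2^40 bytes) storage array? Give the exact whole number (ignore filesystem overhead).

351

Capacity: 64 TiB = 70,368,744,177,664 bytes
Per item: 200 GB = 200,000,000,000 bytes
⌊70,368,744,177,664 / 200,000,000,000⌋ = 351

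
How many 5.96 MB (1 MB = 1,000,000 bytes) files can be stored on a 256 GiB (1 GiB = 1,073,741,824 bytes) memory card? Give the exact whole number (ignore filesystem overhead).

Capacity: 256 GiB = 274,877,906,944 bytes
Per item: 5.96 MB = 5,960,000 bytes
⌊274,877,906,944 / 5,960,000⌋ = 46,120

46,120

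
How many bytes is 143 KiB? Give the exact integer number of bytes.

143 × 1,024 = 146,432 bytes  (1 KiB = 2^10 bytes)

146,432 bytes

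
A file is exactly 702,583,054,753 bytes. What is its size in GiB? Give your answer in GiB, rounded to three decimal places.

654.331 GiB

702,583,054,753 bytes given.
1 GiB = 1,073,741,824 bytes
702,583,054,753 / 1,073,741,824 = 654.331 GiB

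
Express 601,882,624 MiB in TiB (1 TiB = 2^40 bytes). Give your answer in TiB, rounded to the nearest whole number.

601,882,624 MiB × 1,048,576 bytes/MiB = 631,119,674,343,424 bytes
1 TiB = 1,099,511,627,776 bytes
631,119,674,343,424 / 1,099,511,627,776 = 574 TiB

574 TiB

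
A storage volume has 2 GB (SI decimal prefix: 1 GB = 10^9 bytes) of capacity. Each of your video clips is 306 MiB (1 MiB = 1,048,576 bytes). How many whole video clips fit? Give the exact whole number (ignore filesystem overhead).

6

Capacity: 2 GB = 2,000,000,000 bytes
Per item: 306 MiB = 320,864,256 bytes
⌊2,000,000,000 / 320,864,256⌋ = 6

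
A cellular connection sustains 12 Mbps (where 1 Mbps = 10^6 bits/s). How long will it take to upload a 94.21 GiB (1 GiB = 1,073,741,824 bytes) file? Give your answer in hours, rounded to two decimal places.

94.21 GiB = 101,157,217,239.04 bytes = 809,257,737,912.32 bits
12 Mbps = 12,000,000 bits/s
time = 809,257,737,912.32 / 12,000,000 = 67,438.1448 s
67,438.1448 s / 3600 = 18.73 hours

18.73 hours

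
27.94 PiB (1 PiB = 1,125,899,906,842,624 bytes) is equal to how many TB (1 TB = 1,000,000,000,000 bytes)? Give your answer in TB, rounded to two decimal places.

31,457.64 TB

27.94 PiB = 27.94 × 2^50 bytes = 31,457,643,397,182,914.56 bytes
1 TB = 1,000,000,000,000 bytes
31,457,643,397,182,914.56 / 1,000,000,000,000 = 31,457.64 TB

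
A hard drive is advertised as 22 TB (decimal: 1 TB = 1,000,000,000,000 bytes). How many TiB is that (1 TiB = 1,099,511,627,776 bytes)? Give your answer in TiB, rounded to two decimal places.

20.01 TiB

22 TB × 1,000,000,000,000 bytes/TB = 22,000,000,000,000 bytes
1 TiB = 1,099,511,627,776 bytes
22,000,000,000,000 / 1,099,511,627,776 = 20.01 TiB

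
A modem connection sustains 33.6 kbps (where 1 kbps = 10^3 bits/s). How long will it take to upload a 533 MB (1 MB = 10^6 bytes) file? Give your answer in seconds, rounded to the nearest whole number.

126,905 seconds

533 MB = 533,000,000 bytes = 4,264,000,000 bits
33.6 kbps = 33,600 bits/s
time = 4,264,000,000 / 33,600 = 126,905 s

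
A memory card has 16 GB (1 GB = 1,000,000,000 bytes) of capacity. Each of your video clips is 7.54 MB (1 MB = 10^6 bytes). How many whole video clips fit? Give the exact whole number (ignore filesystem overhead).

Capacity: 16 GB = 16,000,000,000 bytes
Per item: 7.54 MB = 7,540,000 bytes
⌊16,000,000,000 / 7,540,000⌋ = 2,122

2,122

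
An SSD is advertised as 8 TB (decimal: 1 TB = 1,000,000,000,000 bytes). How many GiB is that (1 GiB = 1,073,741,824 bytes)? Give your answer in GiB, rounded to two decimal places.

8 TB × 1,000,000,000,000 bytes/TB = 8,000,000,000,000 bytes
1 GiB = 2^30 bytes = 1,073,741,824 bytes
8,000,000,000,000 / 1,073,741,824 = 7,450.58 GiB

7,450.58 GiB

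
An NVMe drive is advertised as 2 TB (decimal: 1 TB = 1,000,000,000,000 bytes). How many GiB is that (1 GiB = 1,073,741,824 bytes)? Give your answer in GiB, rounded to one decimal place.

1,862.6 GiB

2 TB × 1,000,000,000,000 bytes/TB = 2,000,000,000,000 bytes
1 GiB = 1,073,741,824 bytes
2,000,000,000,000 / 1,073,741,824 = 1,862.6 GiB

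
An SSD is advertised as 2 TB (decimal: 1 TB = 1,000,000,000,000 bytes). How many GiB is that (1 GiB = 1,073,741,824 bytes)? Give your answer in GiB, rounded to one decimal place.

1,862.6 GiB

2 TB × 1,000,000,000,000 bytes/TB = 2,000,000,000,000 bytes
1 GiB = 2^30 bytes = 1,073,741,824 bytes
2,000,000,000,000 / 1,073,741,824 = 1,862.6 GiB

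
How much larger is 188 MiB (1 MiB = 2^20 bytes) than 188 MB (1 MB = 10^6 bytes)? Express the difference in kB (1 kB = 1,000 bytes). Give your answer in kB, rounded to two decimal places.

9,132.29 kB

188 MiB = 188 × 1,048,576 = 197,132,288 bytes
188 MB = 188 × 1,000,000 = 188,000,000 bytes
difference = 9,132,288 bytes
9,132,288 / 1,000 = 9,132.29 kB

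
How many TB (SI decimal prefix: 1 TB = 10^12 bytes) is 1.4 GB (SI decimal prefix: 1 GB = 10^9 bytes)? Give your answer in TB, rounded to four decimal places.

1.4 GB = 1.4 × 10^9 bytes = 1,400,000,000 bytes
1 TB = 1,000,000,000,000 bytes
1,400,000,000 / 1,000,000,000,000 = 0.0014 TB

0.0014 TB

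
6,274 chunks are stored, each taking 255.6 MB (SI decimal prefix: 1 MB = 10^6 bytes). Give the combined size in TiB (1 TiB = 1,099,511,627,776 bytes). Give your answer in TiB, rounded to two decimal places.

1.46 TiB

Total = 6,274 × 255.6 MB = 1603634.4 MB
= 1603634.4 × 1,000,000 bytes = 1,603,634,400,000 bytes
1 TiB = 1,099,511,627,776 bytes
1,603,634,400,000 / 1,099,511,627,776 = 1.46 TiB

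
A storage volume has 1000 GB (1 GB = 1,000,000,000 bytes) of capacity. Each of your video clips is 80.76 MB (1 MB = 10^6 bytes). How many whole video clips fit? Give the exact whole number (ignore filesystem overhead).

12,382

Capacity: 1000 GB = 1,000,000,000,000 bytes
Per item: 80.76 MB = 80,760,000 bytes
⌊1,000,000,000,000 / 80,760,000⌋ = 12,382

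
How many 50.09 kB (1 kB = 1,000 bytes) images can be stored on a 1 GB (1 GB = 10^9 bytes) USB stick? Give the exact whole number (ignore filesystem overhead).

19,964

Capacity: 1 GB = 1,000,000,000 bytes
Per item: 50.09 kB = 50,090 bytes
⌊1,000,000,000 / 50,090⌋ = 19,964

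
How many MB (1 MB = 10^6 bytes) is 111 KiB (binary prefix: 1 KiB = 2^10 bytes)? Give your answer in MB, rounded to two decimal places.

0.11 MB

111 KiB = 111 × 2^10 bytes = 113,664 bytes
1 MB = 10^6 bytes = 1,000,000 bytes
113,664 / 1,000,000 = 0.11 MB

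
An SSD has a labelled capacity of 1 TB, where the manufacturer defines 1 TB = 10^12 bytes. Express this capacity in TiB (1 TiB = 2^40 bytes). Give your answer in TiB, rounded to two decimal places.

0.91 TiB

1 TB = 1 × 10^12 bytes = 1,000,000,000,000 bytes
1 TiB = 1,099,511,627,776 bytes
1,000,000,000,000 / 1,099,511,627,776 = 0.91 TiB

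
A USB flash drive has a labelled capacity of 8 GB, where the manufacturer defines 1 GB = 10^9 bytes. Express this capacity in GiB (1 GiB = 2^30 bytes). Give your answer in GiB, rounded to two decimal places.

7.45 GiB

8 GB = 8 × 10^9 bytes = 8,000,000,000 bytes
1 GiB = 2^30 bytes = 1,073,741,824 bytes
8,000,000,000 / 1,073,741,824 = 7.45 GiB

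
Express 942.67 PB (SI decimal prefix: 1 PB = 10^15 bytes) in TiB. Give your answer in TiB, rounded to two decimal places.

942.67 PB × 1,000,000,000,000,000 bytes/PB = 942,670,000,000,000,000 bytes
1 TiB = 1,099,511,627,776 bytes
942,670,000,000,000,000 / 1,099,511,627,776 = 857,353.37 TiB

857,353.37 TiB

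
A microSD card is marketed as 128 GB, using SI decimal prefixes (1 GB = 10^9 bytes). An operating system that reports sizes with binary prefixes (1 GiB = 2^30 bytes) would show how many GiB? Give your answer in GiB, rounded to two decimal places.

119.21 GiB

128 GB = 128 × 10^9 bytes = 128,000,000,000 bytes
1 GiB = 2^30 bytes = 1,073,741,824 bytes
128,000,000,000 / 1,073,741,824 = 119.21 GiB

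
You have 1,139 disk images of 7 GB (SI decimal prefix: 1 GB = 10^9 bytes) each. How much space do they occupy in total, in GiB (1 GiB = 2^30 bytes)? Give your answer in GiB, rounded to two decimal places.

Total = 1,139 × 7 GB = 7973 GB
= 7973 × 1,000,000,000 bytes = 7,973,000,000,000 bytes
1 GiB = 1,073,741,824 bytes
7,973,000,000,000 / 1,073,741,824 = 7,425.43 GiB

7,425.43 GiB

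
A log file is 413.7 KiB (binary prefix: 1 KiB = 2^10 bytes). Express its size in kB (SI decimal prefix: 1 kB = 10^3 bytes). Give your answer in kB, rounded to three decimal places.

413.7 KiB = 413.7 × 2^10 bytes = 423,628.8 bytes
1 kB = 1,000 bytes
423,628.8 / 1,000 = 423.629 kB

423.629 kB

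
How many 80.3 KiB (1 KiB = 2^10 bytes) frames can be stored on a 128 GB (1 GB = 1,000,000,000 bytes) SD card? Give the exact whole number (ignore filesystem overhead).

Capacity: 128 GB = 128,000,000,000 bytes
Per item: 80.3 KiB = 82,227.2 bytes
⌊128,000,000,000 / 82,227.2⌋ = 1,556,662

1,556,662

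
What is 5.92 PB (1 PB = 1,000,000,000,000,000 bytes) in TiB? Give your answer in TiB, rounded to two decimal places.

5,384.21 TiB

5.92 PB × 1,000,000,000,000,000 bytes/PB = 5,920,000,000,000,000 bytes
1 TiB = 2^40 bytes = 1,099,511,627,776 bytes
5,920,000,000,000,000 / 1,099,511,627,776 = 5,384.21 TiB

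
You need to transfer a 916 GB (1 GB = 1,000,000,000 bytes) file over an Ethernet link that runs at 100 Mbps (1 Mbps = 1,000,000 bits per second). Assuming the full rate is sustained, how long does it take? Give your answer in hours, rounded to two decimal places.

916 GB = 916,000,000,000 bytes = 7,328,000,000,000 bits
100 Mbps = 100,000,000 bits/s
time = 7,328,000,000,000 / 100,000,000 = 73,280.0000 s
73,280.0000 s / 3600 = 20.36 hours

20.36 hours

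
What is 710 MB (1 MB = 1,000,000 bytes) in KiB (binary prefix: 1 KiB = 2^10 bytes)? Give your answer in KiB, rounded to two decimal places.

693,359.38 KiB

710 MB = 710 × 10^6 bytes = 710,000,000 bytes
1 KiB = 2^10 bytes = 1,024 bytes
710,000,000 / 1,024 = 693,359.38 KiB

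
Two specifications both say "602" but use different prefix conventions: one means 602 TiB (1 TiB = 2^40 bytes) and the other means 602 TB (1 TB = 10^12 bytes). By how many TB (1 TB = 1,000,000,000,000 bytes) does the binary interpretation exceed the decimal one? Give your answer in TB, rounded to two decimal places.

602 TiB = 602 × 1,099,511,627,776 = 661,905,999,921,152 bytes
602 TB = 602 × 1,000,000,000,000 = 602,000,000,000,000 bytes
difference = 59,905,999,921,152 bytes
59,905,999,921,152 / 1,000,000,000,000 = 59.91 TB

59.91 TB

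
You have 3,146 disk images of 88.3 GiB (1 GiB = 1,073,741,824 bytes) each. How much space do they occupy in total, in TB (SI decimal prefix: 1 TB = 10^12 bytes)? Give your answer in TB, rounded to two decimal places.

298.28 TB

Total = 3,146 × 88.3 GiB = 277791.8 GiB
= 277791.8 × 1,073,741,824 bytes = 298,276,674,024,243.2 bytes
1 TB = 1,000,000,000,000 bytes
298,276,674,024,243.2 / 1,000,000,000,000 = 298.28 TB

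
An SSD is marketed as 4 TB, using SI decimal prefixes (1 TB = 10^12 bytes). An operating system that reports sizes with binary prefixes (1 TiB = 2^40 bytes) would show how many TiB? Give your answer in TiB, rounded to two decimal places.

4 TB × 1,000,000,000,000 bytes/TB = 4,000,000,000,000 bytes
1 TiB = 2^40 bytes = 1,099,511,627,776 bytes
4,000,000,000,000 / 1,099,511,627,776 = 3.64 TiB

3.64 TiB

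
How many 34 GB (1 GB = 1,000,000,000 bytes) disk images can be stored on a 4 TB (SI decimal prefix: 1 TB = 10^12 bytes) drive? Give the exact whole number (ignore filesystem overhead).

117

Capacity: 4 TB = 4,000,000,000,000 bytes
Per item: 34 GB = 34,000,000,000 bytes
⌊4,000,000,000,000 / 34,000,000,000⌋ = 117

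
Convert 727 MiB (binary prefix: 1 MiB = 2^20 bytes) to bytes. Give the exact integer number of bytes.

762,314,752 bytes

727 × 1,048,576 = 762,314,752 bytes  (1 MiB = 2^20 bytes)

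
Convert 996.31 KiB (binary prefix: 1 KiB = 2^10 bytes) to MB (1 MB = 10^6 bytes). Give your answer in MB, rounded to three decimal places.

1.020 MB

996.31 KiB × 1,024 bytes/KiB = 1,020,221.44 bytes
1 MB = 1,000,000 bytes
1,020,221.44 / 1,000,000 = 1.020 MB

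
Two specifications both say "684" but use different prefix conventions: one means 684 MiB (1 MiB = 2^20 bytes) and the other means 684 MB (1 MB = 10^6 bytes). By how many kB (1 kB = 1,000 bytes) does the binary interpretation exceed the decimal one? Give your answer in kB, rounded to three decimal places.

33,225.984 kB

684 MiB = 684 × 1,048,576 = 717,225,984 bytes
684 MB = 684 × 1,000,000 = 684,000,000 bytes
difference = 33,225,984 bytes
33,225,984 / 1,000 = 33,225.984 kB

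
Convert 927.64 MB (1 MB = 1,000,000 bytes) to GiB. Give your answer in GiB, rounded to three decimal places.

0.864 GiB

927.64 MB = 927.64 × 10^6 bytes = 927,640,000 bytes
1 GiB = 1,073,741,824 bytes
927,640,000 / 1,073,741,824 = 0.864 GiB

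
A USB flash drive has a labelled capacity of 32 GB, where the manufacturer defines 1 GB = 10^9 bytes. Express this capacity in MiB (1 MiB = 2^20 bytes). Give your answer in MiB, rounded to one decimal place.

30,517.6 MiB

32 GB = 32 × 10^9 bytes = 32,000,000,000 bytes
1 MiB = 1,048,576 bytes
32,000,000,000 / 1,048,576 = 30,517.6 MiB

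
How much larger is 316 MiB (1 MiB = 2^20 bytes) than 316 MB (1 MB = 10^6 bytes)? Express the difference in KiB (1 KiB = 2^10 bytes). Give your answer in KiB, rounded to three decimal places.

14,990.250 KiB

316 MiB = 316 × 1,048,576 = 331,350,016 bytes
316 MB = 316 × 1,000,000 = 316,000,000 bytes
difference = 15,350,016 bytes
15,350,016 / 1,024 = 14,990.250 KiB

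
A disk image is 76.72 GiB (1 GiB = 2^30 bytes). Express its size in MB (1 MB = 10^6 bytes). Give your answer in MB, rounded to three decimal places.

82,377.473 MB

76.72 GiB × 1,073,741,824 bytes/GiB = 82,377,472,737.28 bytes
1 MB = 1,000,000 bytes
82,377,472,737.28 / 1,000,000 = 82,377.473 MB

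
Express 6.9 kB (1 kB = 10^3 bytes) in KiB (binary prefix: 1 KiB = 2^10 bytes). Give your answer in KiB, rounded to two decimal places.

6.9 kB × 1,000 bytes/kB = 6,900 bytes
1 KiB = 1,024 bytes
6,900 / 1,024 = 6.74 KiB

6.74 KiB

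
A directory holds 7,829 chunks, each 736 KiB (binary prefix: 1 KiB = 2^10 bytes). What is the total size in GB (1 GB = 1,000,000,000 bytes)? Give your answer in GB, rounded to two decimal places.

Total = 7,829 × 736 KiB = 5,762,144 KiB
= 5,762,144 × 1,024 bytes = 5,900,435,456 bytes
1 GB = 1,000,000,000 bytes
5,900,435,456 / 1,000,000,000 = 5.90 GB

5.90 GB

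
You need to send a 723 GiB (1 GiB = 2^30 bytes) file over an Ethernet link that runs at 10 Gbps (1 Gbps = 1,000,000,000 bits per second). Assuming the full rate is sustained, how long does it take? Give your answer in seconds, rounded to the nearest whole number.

621 seconds

723 GiB = 776,315,338,752 bytes = 6,210,522,710,016 bits
10 Gbps = 10,000,000,000 bits/s
time = 6,210,522,710,016 / 10,000,000,000 = 621 s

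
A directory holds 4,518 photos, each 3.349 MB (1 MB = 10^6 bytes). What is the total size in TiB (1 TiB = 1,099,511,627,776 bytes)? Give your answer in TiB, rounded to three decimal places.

Total = 4,518 × 3.349 MB = 15130.782 MB
= 15130.782 × 1,000,000 bytes = 15,130,782,000 bytes
1 TiB = 1,099,511,627,776 bytes
15,130,782,000 / 1,099,511,627,776 = 0.014 TiB

0.014 TiB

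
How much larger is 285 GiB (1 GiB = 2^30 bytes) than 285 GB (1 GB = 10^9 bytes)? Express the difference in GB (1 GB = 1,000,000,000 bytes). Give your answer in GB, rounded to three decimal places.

21.016 GB

285 GiB = 285 × 1,073,741,824 = 306,016,419,840 bytes
285 GB = 285 × 1,000,000,000 = 285,000,000,000 bytes
difference = 21,016,419,840 bytes
21,016,419,840 / 1,000,000,000 = 21.016 GB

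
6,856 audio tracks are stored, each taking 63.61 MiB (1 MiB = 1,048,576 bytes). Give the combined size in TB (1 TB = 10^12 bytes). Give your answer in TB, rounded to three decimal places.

0.457 TB

Total = 6,856 × 63.61 MiB = 436110.16 MiB
= 436110.16 × 1,048,576 bytes = 457,294,647,132.16 bytes
1 TB = 1,000,000,000,000 bytes
457,294,647,132.16 / 1,000,000,000,000 = 0.457 TB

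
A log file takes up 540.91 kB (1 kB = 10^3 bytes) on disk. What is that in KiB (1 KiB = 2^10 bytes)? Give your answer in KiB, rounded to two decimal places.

540.91 kB = 540.91 × 10^3 bytes = 540,910 bytes
1 KiB = 2^10 bytes = 1,024 bytes
540,910 / 1,024 = 528.23 KiB

528.23 KiB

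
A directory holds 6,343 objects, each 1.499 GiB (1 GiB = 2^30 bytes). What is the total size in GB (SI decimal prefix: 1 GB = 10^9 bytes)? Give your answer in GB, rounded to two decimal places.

Total = 6,343 × 1.499 GiB = 9508.157 GiB
= 9508.157 × 1,073,741,824 bytes = 10,209,305,840,058.368 bytes
1 GB = 1,000,000,000 bytes
10,209,305,840,058.368 / 1,000,000,000 = 10,209.31 GB

10,209.31 GB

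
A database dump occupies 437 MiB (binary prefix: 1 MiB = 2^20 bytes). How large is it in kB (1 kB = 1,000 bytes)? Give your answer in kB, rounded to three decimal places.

458,227.712 kB

437 MiB × 1,048,576 bytes/MiB = 458,227,712 bytes
1 kB = 1,000 bytes
458,227,712 / 1,000 = 458,227.712 kB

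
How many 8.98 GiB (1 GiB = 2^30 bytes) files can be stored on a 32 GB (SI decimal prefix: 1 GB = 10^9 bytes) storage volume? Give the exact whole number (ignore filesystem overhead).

3

Capacity: 32 GB = 32,000,000,000 bytes
Per item: 8.98 GiB = 9,642,201,579.52 bytes
⌊32,000,000,000 / 9,642,201,579.52⌋ = 3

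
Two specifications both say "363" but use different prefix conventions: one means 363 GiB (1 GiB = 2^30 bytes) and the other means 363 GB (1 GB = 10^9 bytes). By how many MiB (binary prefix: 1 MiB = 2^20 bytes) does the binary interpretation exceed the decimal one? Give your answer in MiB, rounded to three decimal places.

363 GiB = 363 × 1,073,741,824 = 389,768,282,112 bytes
363 GB = 363 × 1,000,000,000 = 363,000,000,000 bytes
difference = 26,768,282,112 bytes
26,768,282,112 / 1,048,576 = 25,528.223 MiB

25,528.223 MiB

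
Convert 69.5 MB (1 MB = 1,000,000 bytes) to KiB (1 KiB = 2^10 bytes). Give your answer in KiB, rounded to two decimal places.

69.5 MB × 1,000,000 bytes/MB = 69,500,000 bytes
1 KiB = 1,024 bytes
69,500,000 / 1,024 = 67,871.09 KiB

67,871.09 KiB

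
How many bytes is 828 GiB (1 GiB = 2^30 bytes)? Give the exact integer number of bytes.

828 × 1,073,741,824 = 889,058,230,272 bytes

889,058,230,272 bytes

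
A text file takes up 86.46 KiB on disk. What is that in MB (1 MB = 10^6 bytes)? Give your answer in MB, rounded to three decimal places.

0.089 MB

86.46 KiB × 1,024 bytes/KiB = 88,535.04 bytes
1 MB = 1,000,000 bytes
88,535.04 / 1,000,000 = 0.089 MB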